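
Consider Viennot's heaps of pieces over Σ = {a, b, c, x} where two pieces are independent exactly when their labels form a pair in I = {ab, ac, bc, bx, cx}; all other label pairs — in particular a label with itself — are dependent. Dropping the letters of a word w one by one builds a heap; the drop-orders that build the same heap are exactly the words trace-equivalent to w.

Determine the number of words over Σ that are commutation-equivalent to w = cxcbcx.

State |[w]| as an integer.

60

#0=c has no predecessor
#1=x has no predecessor
#2=c depends on [0:c]
#3=b has no predecessor
#4=c depends on [2:c]
#5=x depends on [1:x]
sources: [0:c, 1:x, 3:b]
N(rest) = Σ N(rest − s) over sources s of rest; N(one piece) = 1:
  size 1 → [3]=1  [4]=1  [5]=1
  size 2 → [1,5]=1  [2,4]=1  [3,4]=2  [3,5]=2  [4,5]=2
  size 3 → [0,2,4]=1  [1,3,5]=3  [1,4,5]=3  [2,3,4]=3  [2,4,5]=3  [3,4,5]=6
  size 4 → [0,2,3,4]=4  [0,2,4,5]=4  [1,2,4,5]=6  [1,3,4,5]=12  [2,3,4,5]=12
  first=0(c) contributes 30
  first=1(x) contributes 20
  first=3(b) contributes 10
|[w]| = 60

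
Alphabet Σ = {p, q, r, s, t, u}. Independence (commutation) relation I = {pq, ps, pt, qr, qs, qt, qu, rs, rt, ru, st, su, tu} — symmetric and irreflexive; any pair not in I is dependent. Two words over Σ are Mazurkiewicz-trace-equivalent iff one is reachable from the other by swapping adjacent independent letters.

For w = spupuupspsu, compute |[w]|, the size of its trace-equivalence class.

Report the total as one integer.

165

drop 0:s onto floor
drop 1:p onto floor
drop 2:u onto {1:p}
drop 3:p onto {2:u}
drop 4:u onto {3:p}
drop 5:u onto {4:u}
drop 6:p onto {5:u}
drop 7:s onto {0:s}
drop 8:p onto {6:p}
drop 9:s onto {7:s}
drop 10:u onto {8:p}
ground layer = {0:s, 1:p}
drop-orders for the pieces not yet dropped (sum over which currently-grounded one goes next):
  1 to go: {9} 1  {10} 1
  2 to go: {7,9} 1  {8,10} 1  {9,10} 2
  3 to go: {0,7,9} 1  {6,8,10} 1  {7,9,10} 3  {8,9,10} 3
  4 to go: {0,7,9,10} 4  {5,6,8,10} 1  {6,8,9,10} 4  {7,8,9,10} 6
  5 to go: {0,7,8,9,10} 10  {4,5,6,8,10} 1  {5,6,8,9,10} 5  {6,7,8,9,10} 10
  6 to go: {0,6,7,8,9,10} 20  {3,4,5,6,8,10} 1  {4,5,6,8,9,10} 6  {5,6,7,8,9,10} 15
  7 to go: {0,5,6,7,8,9,10} 35  {2,3,4,5,6,8,10} 1  {3,4,5,6,8,9,10} 7  {4,5,6,7,8,9,10} 21
  8 to go: {0,4,5,6,7,8,9,10} 56  {1,2,3,4,5,6,8,10} 1  {2,3,4,5,6,8,9,10} 8  {3,4,5,6,7,8,9,10} 28
  9 to go: {0,3,4,5,6,7,8,9,10} 84  {1,2,3,4,5,6,8,9,10} 9  {2,3,4,5,6,7,8,9,10} 36
  if 0:s drops first: 45 orders
  if 1:p drops first: 120 orders
heap linearizations: 165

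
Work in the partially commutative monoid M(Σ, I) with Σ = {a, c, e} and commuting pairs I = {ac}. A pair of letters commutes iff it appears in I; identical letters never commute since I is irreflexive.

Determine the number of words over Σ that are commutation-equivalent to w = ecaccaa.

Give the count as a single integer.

piece 0:e — minimal
piece 1:c rests on {0:e}
piece 2:a rests on {0:e}
piece 3:c rests on {1:c}
piece 4:c rests on {3:c}
piece 5:a rests on {2:a}
piece 6:a rests on {5:a}
minimal pieces: {0:e}
ways to finish when only these pieces remain (= sum over removing one remaining piece with nothing left below it):
  1 left: {4}→1  {6}→1
  2 left: {3,4}→1  {4,6}→2  {5,6}→1
  3 left: {1,3,4}→1  {2,5,6}→1  {3,4,6}→3  {4,5,6}→3
  4 left: {1,3,4,6}→4  {2,4,5,6}→4  {3,4,5,6}→6
  5 left: {1,3,4,5,6}→10  {2,3,4,5,6}→10
  placing 0:e first → 20 extensions

20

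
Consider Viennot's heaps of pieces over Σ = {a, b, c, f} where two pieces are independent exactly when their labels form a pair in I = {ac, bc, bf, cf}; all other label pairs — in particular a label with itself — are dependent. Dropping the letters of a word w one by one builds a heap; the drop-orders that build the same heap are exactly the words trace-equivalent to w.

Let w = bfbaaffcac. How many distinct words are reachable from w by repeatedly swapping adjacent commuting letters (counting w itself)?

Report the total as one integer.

135

piece 0:b — minimal
piece 1:f — minimal
piece 2:b rests on {0:b}
piece 3:a rests on {1:f, 2:b}
piece 4:a rests on {3:a}
piece 5:f rests on {4:a}
piece 6:f rests on {5:f}
piece 7:c — minimal
piece 8:a rests on {6:f}
piece 9:c rests on {7:c}
minimal pieces: {0:b, 1:f, 7:c}
ways to finish when only these pieces remain (= sum over removing one remaining piece with nothing left below it):
  1 left: {8}→1  {9}→1
  2 left: {6,8}→1  {7,9}→1  {8,9}→2
  3 left: {5,6,8}→1  {6,8,9}→3  {7,8,9}→3
  4 left: {4,5,6,8}→1  {5,6,8,9}→4  {6,7,8,9}→6
  5 left: {3,4,5,6,8}→1  {4,5,6,8,9}→5  {5,6,7,8,9}→10
  6 left: {1,3,4,5,6,8}→1  {2,3,4,5,6,8}→1  {3,4,5,6,8,9}→6  {4,5,6,7,8,9}→15
  7 left: {0,2,3,4,5,6,8}→1  {1,2,3,4,5,6,8}→2  {1,3,4,5,6,8,9}→7  {2,3,4,5,6,8,9}→7  {3,4,5,6,7,8,9}→21
  8 left: {0,1,2,3,4,5,6,8}→3  {0,2,3,4,5,6,8,9}→8  {1,2,3,4,5,6,8,9}→16  {1,3,4,5,6,7,8,9}→28  {2,3,4,5,6,7,8,9}→28
  placing 0:b first → 72 extensions
  placing 1:f first → 36 extensions
  placing 7:c first → 27 extensions
total linear extensions = 135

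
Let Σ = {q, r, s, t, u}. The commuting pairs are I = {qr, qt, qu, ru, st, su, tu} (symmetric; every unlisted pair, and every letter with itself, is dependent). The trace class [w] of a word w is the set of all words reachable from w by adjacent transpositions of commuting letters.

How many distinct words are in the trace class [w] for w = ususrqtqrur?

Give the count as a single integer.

drop 0:u onto floor
drop 1:s onto floor
drop 2:u onto {0:u}
drop 3:s onto {1:s}
drop 4:r onto {3:s}
drop 5:q onto {3:s}
drop 6:t onto {4:r}
drop 7:q onto {5:q}
drop 8:r onto {6:t}
drop 9:u onto {2:u}
drop 10:r onto {8:r}
ground layer = {0:u, 1:s}
drop-orders for the pieces not yet dropped (sum over which currently-grounded one goes next):
  1 to go: {7} 1  {9} 1  {10} 1
  2 to go: {2,9} 1  {5,7} 1  {7,9} 2  {7,10} 2  {8,10} 1  {9,10} 2
  3 to go: {0,2,9} 1  {2,7,9} 3  {2,9,10} 3  {5,7,9} 3  {5,7,10} 3  {6,8,10} 1  {7,8,10} 3  {7,9,10} 6  {8,9,10} 3
  4 to go: {0,2,7,9} 4  {0,2,9,10} 4  {2,5,7,9} 6  {2,7,9,10} 12  {2,8,9,10} 6  {4,6,8,10} 1  {5,7,8,10} 6  {5,7,9,10} 12  {6,7,8,10} 4  {6,8,9,10} 4  {7,8,9,10} 12
  5 to go: {0,2,5,7,9} 10  {0,2,7,9,10} 20  {0,2,8,9,10} 10  {2,5,7,9,10} 30  {2,6,8,9,10} 10  {2,7,8,9,10} 30  {4,6,7,8,10} 5  {4,6,8,9,10} 5  {5,6,7,8,10} 10  {5,7,8,9,10} 30  {6,7,8,9,10} 20
  6 to go: {0,2,5,7,9,10} 60  {0,2,6,8,9,10} 20  {0,2,7,8,9,10} 60  {2,4,6,8,9,10} 15  {2,5,7,8,9,10} 90  {2,6,7,8,9,10} 60  {4,5,6,7,8,10} 15  {4,6,7,8,9,10} 30  {5,6,7,8,9,10} 60
  7 to go: {0,2,4,6,8,9,10} 35  {0,2,5,7,8,9,10} 210  {0,2,6,7,8,9,10} 140  {2,4,6,7,8,9,10} 105  {2,5,6,7,8,9,10} 210  {3,4,5,6,7,8,10} 15  {4,5,6,7,8,9,10} 105
  8 to go: {0,2,4,6,7,8,9,10} 280  {0,2,5,6,7,8,9,10} 560  {1,3,4,5,6,7,8,10} 15  {2,4,5,6,7,8,9,10} 420  {3,4,5,6,7,8,9,10} 120
  9 to go: {0,2,4,5,6,7,8,9,10} 1260  {1,3,4,5,6,7,8,9,10} 135  {2,3,4,5,6,7,8,9,10} 540
  if 0:u drops first: 675 orders
  if 1:s drops first: 1800 orders
heap linearizations: 2475

2475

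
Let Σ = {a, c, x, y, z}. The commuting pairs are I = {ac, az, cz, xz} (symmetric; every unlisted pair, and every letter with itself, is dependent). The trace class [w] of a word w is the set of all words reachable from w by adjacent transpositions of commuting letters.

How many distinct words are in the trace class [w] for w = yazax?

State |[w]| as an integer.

piece 0:y — minimal
piece 1:a rests on {0:y}
piece 2:z rests on {0:y}
piece 3:a rests on {1:a}
piece 4:x rests on {3:a}
minimal pieces: {0:y}
ways to finish when only these pieces remain (= sum over removing one remaining piece with nothing left below it):
  1 left: {2}→1  {4}→1
  2 left: {2,4}→2  {3,4}→1
  3 left: {1,3,4}→1  {2,3,4}→3
  placing 0:y first → 4 extensions

4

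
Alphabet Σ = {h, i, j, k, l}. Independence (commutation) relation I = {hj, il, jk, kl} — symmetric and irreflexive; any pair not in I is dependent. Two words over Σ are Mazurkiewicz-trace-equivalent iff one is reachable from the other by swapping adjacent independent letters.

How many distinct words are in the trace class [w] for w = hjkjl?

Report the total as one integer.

piece 0:h — minimal
piece 1:j — minimal
piece 2:k rests on {0:h}
piece 3:j rests on {1:j}
piece 4:l rests on {0:h, 3:j}
minimal pieces: {0:h, 1:j}
ways to finish when only these pieces remain (= sum over removing one remaining piece with nothing left below it):
  1 left: {2}→1  {4}→1
  2 left: {2,4}→2  {3,4}→1
  3 left: {0,2,4}→2  {1,3,4}→1  {2,3,4}→3
  placing 0:h first → 4 extensions
  placing 1:j first → 5 extensions
total linear extensions = 9

9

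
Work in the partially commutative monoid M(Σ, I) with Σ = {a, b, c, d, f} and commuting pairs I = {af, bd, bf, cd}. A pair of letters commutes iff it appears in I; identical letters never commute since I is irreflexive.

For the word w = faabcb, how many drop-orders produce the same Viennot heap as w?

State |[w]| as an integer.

4

drop 0:f onto floor
drop 1:a onto floor
drop 2:a onto {1:a}
drop 3:b onto {2:a}
drop 4:c onto {0:f, 3:b}
drop 5:b onto {4:c}
ground layer = {0:f, 1:a}
drop-orders for the pieces not yet dropped (sum over which currently-grounded one goes next):
  1 to go: {5} 1
  2 to go: {4,5} 1
  3 to go: {0,4,5} 1  {3,4,5} 1
  4 to go: {0,3,4,5} 2  {2,3,4,5} 1
  if 0:f drops first: 1 orders
  if 1:a drops first: 3 orders
heap linearizations: 4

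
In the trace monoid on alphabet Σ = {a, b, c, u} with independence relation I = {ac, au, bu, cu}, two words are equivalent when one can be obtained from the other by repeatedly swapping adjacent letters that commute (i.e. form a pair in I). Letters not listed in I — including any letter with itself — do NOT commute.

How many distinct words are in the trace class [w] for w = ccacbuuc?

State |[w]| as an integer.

drop 0:c onto floor
drop 1:c onto {0:c}
drop 2:a onto floor
drop 3:c onto {1:c}
drop 4:b onto {2:a, 3:c}
drop 5:u onto floor
drop 6:u onto {5:u}
drop 7:c onto {4:b}
ground layer = {0:c, 2:a, 5:u}
drop-orders for the pieces not yet dropped (sum over which currently-grounded one goes next):
  1 to go: {6} 1  {7} 1
  2 to go: {4,7} 1  {5,6} 1  {6,7} 2
  3 to go: {2,4,7} 1  {3,4,7} 1  {4,6,7} 3  {5,6,7} 3
  4 to go: {1,3,4,7} 1  {2,3,4,7} 2  {2,4,6,7} 4  {3,4,6,7} 4  {4,5,6,7} 6
  5 to go: {0,1,3,4,7} 1  {1,2,3,4,7} 3  {1,3,4,6,7} 5  {2,3,4,6,7} 10  {2,4,5,6,7} 10  {3,4,5,6,7} 10
  6 to go: {0,1,2,3,4,7} 4  {0,1,3,4,6,7} 6  {1,2,3,4,6,7} 18  {1,3,4,5,6,7} 15  {2,3,4,5,6,7} 30
  if 0:c drops first: 63 orders
  if 2:a drops first: 21 orders
  if 5:u drops first: 28 orders
heap linearizations: 112

112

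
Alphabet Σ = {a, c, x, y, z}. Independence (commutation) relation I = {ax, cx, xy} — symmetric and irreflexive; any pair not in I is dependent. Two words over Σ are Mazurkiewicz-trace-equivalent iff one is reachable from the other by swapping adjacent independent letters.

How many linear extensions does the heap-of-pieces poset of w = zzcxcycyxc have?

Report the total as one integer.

28

0(z) covers ∅
1(z) covers 0:z
2(c) covers 1:z
3(x) covers 1:z
4(c) covers 2:c
5(y) covers 4:c
6(c) covers 5:y
7(y) covers 6:c
8(x) covers 3:x
9(c) covers 7:y
floor of heap: 0:z
completions by unplaced set U, small U first (add the entries for U minus each lowest piece of U):
  |U|=1: {8}:1  {9}:1
  |U|=2: {3,8}:1  {7,9}:1  {8,9}:2
  |U|=3: {3,8,9}:3  {6,7,9}:1  {7,8,9}:3
  |U|=4: {3,7,8,9}:6  {5,6,7,9}:1  {6,7,8,9}:4
  |U|=5: {3,6,7,8,9}:10  {4,5,6,7,9}:1  {5,6,7,8,9}:5
  |U|=6: {2,4,5,6,7,9}:1  {3,5,6,7,8,9}:15  {4,5,6,7,8,9}:6
  |U|=7: {2,4,5,6,7,8,9}:7  {3,4,5,6,7,8,9}:21
  |U|=8: {2,3,4,5,6,7,8,9}:28
  start at 0(z): 28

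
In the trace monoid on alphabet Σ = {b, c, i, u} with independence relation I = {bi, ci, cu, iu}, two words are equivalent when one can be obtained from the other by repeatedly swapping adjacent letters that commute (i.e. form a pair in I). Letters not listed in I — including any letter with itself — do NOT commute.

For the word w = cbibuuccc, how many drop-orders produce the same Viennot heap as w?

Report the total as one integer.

0(c) covers ∅
1(b) covers 0:c
2(i) covers ∅
3(b) covers 1:b
4(u) covers 3:b
5(u) covers 4:u
6(c) covers 3:b
7(c) covers 6:c
8(c) covers 7:c
floor of heap: 0:c, 2:i
completions by unplaced set U, small U first (add the entries for U minus each lowest piece of U):
  |U|=1: {2}:1  {5}:1  {8}:1
  |U|=2: {2,5}:2  {2,8}:2  {4,5}:1  {5,8}:2  {7,8}:1
  |U|=3: {2,4,5}:3  {2,5,8}:6  {2,7,8}:3  {4,5,8}:3  {5,7,8}:3  {6,7,8}:1
  |U|=4: {2,4,5,8}:12  {2,5,7,8}:12  {2,6,7,8}:4  {4,5,7,8}:6  {5,6,7,8}:4
  |U|=5: {2,4,5,7,8}:30  {2,5,6,7,8}:20  {4,5,6,7,8}:10
  |U|=6: {2,4,5,6,7,8}:60  {3,4,5,6,7,8}:10
  |U|=7: {1,3,4,5,6,7,8}:10  {2,3,4,5,6,7,8}:70
  start at 0(c): 80
  start at 2(i): 10
sum over floor = 90

90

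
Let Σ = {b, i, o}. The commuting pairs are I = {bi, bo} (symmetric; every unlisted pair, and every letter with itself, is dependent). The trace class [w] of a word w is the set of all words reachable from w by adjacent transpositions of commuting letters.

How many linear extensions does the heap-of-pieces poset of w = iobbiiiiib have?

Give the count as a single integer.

120

0(i) covers ∅
1(o) covers 0:i
2(b) covers ∅
3(b) covers 2:b
4(i) covers 1:o
5(i) covers 4:i
6(i) covers 5:i
7(i) covers 6:i
8(i) covers 7:i
9(b) covers 3:b
floor of heap: 0:i, 2:b
completions by unplaced set U, small U first (add the entries for U minus each lowest piece of U):
  |U|=1: {8}:1  {9}:1
  |U|=2: {3,9}:1  {7,8}:1  {8,9}:2
  |U|=3: {2,3,9}:1  {3,8,9}:3  {6,7,8}:1  {7,8,9}:3
  |U|=4: {2,3,8,9}:4  {3,7,8,9}:6  {5,6,7,8}:1  {6,7,8,9}:4
  |U|=5: {2,3,7,8,9}:10  {3,6,7,8,9}:10  {4,5,6,7,8}:1  {5,6,7,8,9}:5
  |U|=6: {1,4,5,6,7,8}:1  {2,3,6,7,8,9}:20  {3,5,6,7,8,9}:15  {4,5,6,7,8,9}:6
  |U|=7: {0,1,4,5,6,7,8}:1  {1,4,5,6,7,8,9}:7  {2,3,5,6,7,8,9}:35  {3,4,5,6,7,8,9}:21
  |U|=8: {0,1,4,5,6,7,8,9}:8  {1,3,4,5,6,7,8,9}:28  {2,3,4,5,6,7,8,9}:56
  start at 0(i): 84
  start at 2(b): 36
sum over floor = 120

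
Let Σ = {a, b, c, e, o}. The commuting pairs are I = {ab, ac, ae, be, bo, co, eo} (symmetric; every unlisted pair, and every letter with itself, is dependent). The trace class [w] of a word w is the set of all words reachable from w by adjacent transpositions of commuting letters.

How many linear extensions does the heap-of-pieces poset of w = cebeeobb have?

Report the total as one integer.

drop 0:c onto floor
drop 1:e onto {0:c}
drop 2:b onto {0:c}
drop 3:e onto {1:e}
drop 4:e onto {3:e}
drop 5:o onto floor
drop 6:b onto {2:b}
drop 7:b onto {6:b}
ground layer = {0:c, 5:o}
drop-orders for the pieces not yet dropped (sum over which currently-grounded one goes next):
  1 to go: {4} 1  {5} 1  {7} 1
  2 to go: {3,4} 1  {4,5} 2  {4,7} 2  {5,7} 2  {6,7} 1
  3 to go: {1,3,4} 1  {2,6,7} 1  {3,4,5} 3  {3,4,7} 3  {4,5,7} 6  {4,6,7} 3  {5,6,7} 3
  4 to go: {1,3,4,5} 4  {1,3,4,7} 4  {2,4,6,7} 4  {2,5,6,7} 4  {3,4,5,7} 12  {3,4,6,7} 6  {4,5,6,7} 12
  5 to go: {1,3,4,5,7} 20  {1,3,4,6,7} 10  {2,3,4,6,7} 10  {2,4,5,6,7} 20  {3,4,5,6,7} 30
  6 to go: {1,2,3,4,6,7} 20  {1,3,4,5,6,7} 60  {2,3,4,5,6,7} 60
  if 0:c drops first: 140 orders
  if 5:o drops first: 20 orders
heap linearizations: 160

160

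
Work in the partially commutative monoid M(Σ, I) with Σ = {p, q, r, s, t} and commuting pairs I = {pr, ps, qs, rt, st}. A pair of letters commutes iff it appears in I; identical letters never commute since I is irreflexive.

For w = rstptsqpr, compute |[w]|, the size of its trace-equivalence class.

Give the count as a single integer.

86

piece 0:r — minimal
piece 1:s rests on {0:r}
piece 2:t — minimal
piece 3:p rests on {2:t}
piece 4:t rests on {3:p}
piece 5:s rests on {1:s}
piece 6:q rests on {0:r, 4:t}
piece 7:p rests on {6:q}
piece 8:r rests on {5:s, 6:q}
minimal pieces: {0:r, 2:t}
ways to finish when only these pieces remain (= sum over removing one remaining piece with nothing left below it):
  1 left: {7}→1  {8}→1
  2 left: {5,8}→1  {7,8}→2
  3 left: {1,5,8}→1  {5,7,8}→3  {6,7,8}→2
  4 left: {1,5,7,8}→4  {4,6,7,8}→2  {5,6,7,8}→5
  5 left: {1,5,6,7,8}→9  {3,4,6,7,8}→2  {4,5,6,7,8}→7
  6 left: {0,1,5,6,7,8}→9  {1,4,5,6,7,8}→16  {2,3,4,6,7,8}→2  {3,4,5,6,7,8}→9
  7 left: {0,1,4,5,6,7,8}→25  {1,3,4,5,6,7,8}→25  {2,3,4,5,6,7,8}→11
  placing 0:r first → 36 extensions
  placing 2:t first → 50 extensions
total linear extensions = 86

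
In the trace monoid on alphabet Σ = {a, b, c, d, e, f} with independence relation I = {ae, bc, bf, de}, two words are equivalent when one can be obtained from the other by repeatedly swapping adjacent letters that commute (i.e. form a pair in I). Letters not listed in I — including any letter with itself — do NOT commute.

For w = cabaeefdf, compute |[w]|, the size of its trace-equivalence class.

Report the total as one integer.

3

piece 0:c — minimal
piece 1:a rests on {0:c}
piece 2:b rests on {1:a}
piece 3:a rests on {2:b}
piece 4:e rests on {2:b}
piece 5:e rests on {4:e}
piece 6:f rests on {3:a, 5:e}
piece 7:d rests on {6:f}
piece 8:f rests on {7:d}
minimal pieces: {0:c}
ways to finish when only these pieces remain (= sum over removing one remaining piece with nothing left below it):
  1 left: {8}→1
  2 left: {7,8}→1
  3 left: {6,7,8}→1
  4 left: {3,6,7,8}→1  {5,6,7,8}→1
  5 left: {3,5,6,7,8}→2  {4,5,6,7,8}→1
  6 left: {3,4,5,6,7,8}→3
  7 left: {2,3,4,5,6,7,8}→3
  placing 0:c first → 3 extensions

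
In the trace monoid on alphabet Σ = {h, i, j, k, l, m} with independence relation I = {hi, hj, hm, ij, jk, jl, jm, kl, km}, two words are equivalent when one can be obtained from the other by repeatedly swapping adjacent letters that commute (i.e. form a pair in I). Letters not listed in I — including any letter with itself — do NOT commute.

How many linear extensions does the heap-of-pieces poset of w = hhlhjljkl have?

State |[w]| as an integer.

0(h) covers ∅
1(h) covers 0:h
2(l) covers 1:h
3(h) covers 2:l
4(j) covers ∅
5(l) covers 3:h
6(j) covers 4:j
7(k) covers 3:h
8(l) covers 5:l
floor of heap: 0:h, 4:j
completions by unplaced set U, small U first (add the entries for U minus each lowest piece of U):
  |U|=1: {6}:1  {7}:1  {8}:1
  |U|=2: {4,6}:1  {5,8}:1  {6,7}:2  {6,8}:2  {7,8}:2
  |U|=3: {4,6,7}:3  {4,6,8}:3  {5,6,8}:3  {5,7,8}:3  {6,7,8}:6
  |U|=4: {3,5,7,8}:3  {4,5,6,8}:6  {4,6,7,8}:12  {5,6,7,8}:12
  |U|=5: {2,3,5,7,8}:3  {3,5,6,7,8}:15  {4,5,6,7,8}:30
  |U|=6: {1,2,3,5,7,8}:3  {2,3,5,6,7,8}:18  {3,4,5,6,7,8}:45
  |U|=7: {0,1,2,3,5,7,8}:3  {1,2,3,5,6,7,8}:21  {2,3,4,5,6,7,8}:63
  start at 0(h): 84
  start at 4(j): 24
sum over floor = 108

108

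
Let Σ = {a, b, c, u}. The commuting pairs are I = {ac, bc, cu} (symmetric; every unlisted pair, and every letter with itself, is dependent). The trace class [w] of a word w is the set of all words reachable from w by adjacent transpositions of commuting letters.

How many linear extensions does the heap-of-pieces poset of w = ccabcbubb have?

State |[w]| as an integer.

piece 0:c — minimal
piece 1:c rests on {0:c}
piece 2:a — minimal
piece 3:b rests on {2:a}
piece 4:c rests on {1:c}
piece 5:b rests on {3:b}
piece 6:u rests on {5:b}
piece 7:b rests on {6:u}
piece 8:b rests on {7:b}
minimal pieces: {0:c, 2:a}
ways to finish when only these pieces remain (= sum over removing one remaining piece with nothing left below it):
  1 left: {4}→1  {8}→1
  2 left: {1,4}→1  {4,8}→2  {7,8}→1
  3 left: {0,1,4}→1  {1,4,8}→3  {4,7,8}→3  {6,7,8}→1
  4 left: {0,1,4,8}→4  {1,4,7,8}→6  {4,6,7,8}→4  {5,6,7,8}→1
  5 left: {0,1,4,7,8}→10  {1,4,6,7,8}→10  {3,5,6,7,8}→1  {4,5,6,7,8}→5
  6 left: {0,1,4,6,7,8}→20  {1,4,5,6,7,8}→15  {2,3,5,6,7,8}→1  {3,4,5,6,7,8}→6
  7 left: {0,1,4,5,6,7,8}→35  {1,3,4,5,6,7,8}→21  {2,3,4,5,6,7,8}→7
  placing 0:c first → 28 extensions
  placing 2:a first → 56 extensions
total linear extensions = 84

84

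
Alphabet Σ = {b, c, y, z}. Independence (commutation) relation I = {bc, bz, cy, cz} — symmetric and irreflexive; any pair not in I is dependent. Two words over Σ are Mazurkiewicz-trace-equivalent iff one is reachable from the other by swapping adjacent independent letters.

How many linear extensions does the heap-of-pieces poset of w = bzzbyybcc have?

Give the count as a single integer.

piece 0:b — minimal
piece 1:z — minimal
piece 2:z rests on {1:z}
piece 3:b rests on {0:b}
piece 4:y rests on {2:z, 3:b}
piece 5:y rests on {4:y}
piece 6:b rests on {5:y}
piece 7:c — minimal
piece 8:c rests on {7:c}
minimal pieces: {0:b, 1:z, 7:c}
ways to finish when only these pieces remain (= sum over removing one remaining piece with nothing left below it):
  1 left: {6}→1  {8}→1
  2 left: {5,6}→1  {6,8}→2  {7,8}→1
  3 left: {4,5,6}→1  {5,6,8}→3  {6,7,8}→3
  4 left: {2,4,5,6}→1  {3,4,5,6}→1  {4,5,6,8}→4  {5,6,7,8}→6
  5 left: {0,3,4,5,6}→1  {1,2,4,5,6}→1  {2,3,4,5,6}→2  {2,4,5,6,8}→5  {3,4,5,6,8}→5  {4,5,6,7,8}→10
  6 left: {0,2,3,4,5,6}→3  {0,3,4,5,6,8}→6  {1,2,3,4,5,6}→3  {1,2,4,5,6,8}→6  {2,3,4,5,6,8}→12  {2,4,5,6,7,8}→15  {3,4,5,6,7,8}→15
  7 left: {0,1,2,3,4,5,6}→6  {0,2,3,4,5,6,8}→21  {0,3,4,5,6,7,8}→21  {1,2,3,4,5,6,8}→21  {1,2,4,5,6,7,8}→21  {2,3,4,5,6,7,8}→42
  placing 0:b first → 84 extensions
  placing 1:z first → 84 extensions
  placing 7:c first → 48 extensions
total linear extensions = 216

216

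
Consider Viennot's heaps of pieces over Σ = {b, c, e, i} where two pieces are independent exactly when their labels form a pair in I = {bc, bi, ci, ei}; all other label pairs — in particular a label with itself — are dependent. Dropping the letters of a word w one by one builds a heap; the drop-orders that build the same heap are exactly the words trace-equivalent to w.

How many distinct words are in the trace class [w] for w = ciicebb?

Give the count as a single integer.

drop 0:c onto floor
drop 1:i onto floor
drop 2:i onto {1:i}
drop 3:c onto {0:c}
drop 4:e onto {3:c}
drop 5:b onto {4:e}
drop 6:b onto {5:b}
ground layer = {0:c, 1:i}
drop-orders for the pieces not yet dropped (sum over which currently-grounded one goes next):
  1 to go: {2} 1  {6} 1
  2 to go: {1,2} 1  {2,6} 2  {5,6} 1
  3 to go: {1,2,6} 3  {2,5,6} 3  {4,5,6} 1
  4 to go: {1,2,5,6} 6  {2,4,5,6} 4  {3,4,5,6} 1
  5 to go: {0,3,4,5,6} 1  {1,2,4,5,6} 10  {2,3,4,5,6} 5
  if 0:c drops first: 15 orders
  if 1:i drops first: 6 orders
heap linearizations: 21

21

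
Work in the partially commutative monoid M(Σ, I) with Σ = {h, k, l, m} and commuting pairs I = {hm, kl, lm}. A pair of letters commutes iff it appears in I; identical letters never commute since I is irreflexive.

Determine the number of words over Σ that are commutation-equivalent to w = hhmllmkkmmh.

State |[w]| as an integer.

249

piece 0:h — minimal
piece 1:h rests on {0:h}
piece 2:m — minimal
piece 3:l rests on {1:h}
piece 4:l rests on {3:l}
piece 5:m rests on {2:m}
piece 6:k rests on {1:h, 5:m}
piece 7:k rests on {6:k}
piece 8:m rests on {7:k}
piece 9:m rests on {8:m}
piece 10:h rests on {4:l, 7:k}
minimal pieces: {0:h, 2:m}
ways to finish when only these pieces remain (= sum over removing one remaining piece with nothing left below it):
  1 left: {9}→1  {10}→1
  2 left: {4,10}→1  {8,9}→1  {9,10}→2
  3 left: {3,4,10}→1  {4,9,10}→3  {8,9,10}→3
  4 left: {3,4,9,10}→4  {4,8,9,10}→6  {7,8,9,10}→3
  5 left: {3,4,8,9,10}→10  {4,7,8,9,10}→9  {6,7,8,9,10}→3
  6 left: {3,4,7,8,9,10}→19  {4,6,7,8,9,10}→12  {5,6,7,8,9,10}→3
  7 left: {2,5,6,7,8,9,10}→3  {3,4,6,7,8,9,10}→31  {4,5,6,7,8,9,10}→15
  8 left: {1,3,4,6,7,8,9,10}→31  {2,4,5,6,7,8,9,10}→18  {3,4,5,6,7,8,9,10}→46
  9 left: {0,1,3,4,6,7,8,9,10}→31  {1,3,4,5,6,7,8,9,10}→77  {2,3,4,5,6,7,8,9,10}→64
  placing 0:h first → 141 extensions
  placing 2:m first → 108 extensions
total linear extensions = 249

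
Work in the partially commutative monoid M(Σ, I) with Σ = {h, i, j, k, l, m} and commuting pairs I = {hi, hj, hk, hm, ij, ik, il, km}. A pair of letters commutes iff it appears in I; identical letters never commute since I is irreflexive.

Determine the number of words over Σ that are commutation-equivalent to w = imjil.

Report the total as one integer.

3

drop 0:i onto floor
drop 1:m onto {0:i}
drop 2:j onto {1:m}
drop 3:i onto {1:m}
drop 4:l onto {2:j}
ground layer = {0:i}
drop-orders for the pieces not yet dropped (sum over which currently-grounded one goes next):
  1 to go: {3} 1  {4} 1
  2 to go: {2,4} 1  {3,4} 2
  3 to go: {2,3,4} 3
  if 0:i drops first: 3 orders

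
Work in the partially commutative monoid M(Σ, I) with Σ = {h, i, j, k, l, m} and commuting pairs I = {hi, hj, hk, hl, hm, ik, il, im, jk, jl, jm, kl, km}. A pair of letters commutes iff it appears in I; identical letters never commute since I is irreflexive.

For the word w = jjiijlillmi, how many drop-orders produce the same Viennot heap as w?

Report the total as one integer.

330

#0=j has no predecessor
#1=j depends on [0:j]
#2=i depends on [1:j]
#3=i depends on [2:i]
#4=j depends on [3:i]
#5=l has no predecessor
#6=i depends on [4:j]
#7=l depends on [5:l]
#8=l depends on [7:l]
#9=m depends on [8:l]
#10=i depends on [6:i]
sources: [0:j, 5:l]
N(rest) = Σ N(rest − s) over sources s of rest; N(one piece) = 1:
  size 1 → [9]=1  [10]=1
  size 2 → [6,10]=1  [8,9]=1  [9,10]=2
  size 3 → [4,6,10]=1  [6,9,10]=3  [7,8,9]=1  [8,9,10]=3
  size 4 → [3,4,6,10]=1  [4,6,9,10]=4  [5,7,8,9]=1  [6,8,9,10]=6  [7,8,9,10]=4
  size 5 → [2,3,4,6,10]=1  [3,4,6,9,10]=5  [4,6,8,9,10]=10  [5,7,8,9,10]=5  [6,7,8,9,10]=10
  size 6 → [1,2,3,4,6,10]=1  [2,3,4,6,9,10]=6  [3,4,6,8,9,10]=15  [4,6,7,8,9,10]=20  [5,6,7,8,9,10]=15
  size 7 → [0,1,2,3,4,6,10]=1  [1,2,3,4,6,9,10]=7  [2,3,4,6,8,9,10]=21  [3,4,6,7,8,9,10]=35  [4,5,6,7,8,9,10]=35
  size 8 → [0,1,2,3,4,6,9,10]=8  [1,2,3,4,6,8,9,10]=28  [2,3,4,6,7,8,9,10]=56  [3,4,5,6,7,8,9,10]=70
  size 9 → [0,1,2,3,4,6,8,9,10]=36  [1,2,3,4,6,7,8,9,10]=84  [2,3,4,5,6,7,8,9,10]=126
  first=0(j) contributes 210
  first=5(l) contributes 120
|[w]| = 330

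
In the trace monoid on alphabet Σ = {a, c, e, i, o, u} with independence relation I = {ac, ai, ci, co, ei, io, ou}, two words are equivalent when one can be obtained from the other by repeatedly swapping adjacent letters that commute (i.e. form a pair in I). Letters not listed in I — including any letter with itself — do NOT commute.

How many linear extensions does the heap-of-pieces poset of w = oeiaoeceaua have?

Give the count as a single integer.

drop 0:o onto floor
drop 1:e onto {0:o}
drop 2:i onto floor
drop 3:a onto {1:e}
drop 4:o onto {3:a}
drop 5:e onto {4:o}
drop 6:c onto {5:e}
drop 7:e onto {6:c}
drop 8:a onto {7:e}
drop 9:u onto {2:i, 8:a}
drop 10:a onto {9:u}
ground layer = {0:o, 2:i}
drop-orders for the pieces not yet dropped (sum over which currently-grounded one goes next):
  1 to go: {10} 1
  2 to go: {9,10} 1
  3 to go: {2,9,10} 1  {8,9,10} 1
  4 to go: {2,8,9,10} 2  {7,8,9,10} 1
  5 to go: {2,7,8,9,10} 3  {6,7,8,9,10} 1
  6 to go: {2,6,7,8,9,10} 4  {5,6,7,8,9,10} 1
  7 to go: {2,5,6,7,8,9,10} 5  {4,5,6,7,8,9,10} 1
  8 to go: {2,4,5,6,7,8,9,10} 6  {3,4,5,6,7,8,9,10} 1
  9 to go: {1,3,4,5,6,7,8,9,10} 1  {2,3,4,5,6,7,8,9,10} 7
  if 0:o drops first: 8 orders
  if 2:i drops first: 1 orders
heap linearizations: 9

9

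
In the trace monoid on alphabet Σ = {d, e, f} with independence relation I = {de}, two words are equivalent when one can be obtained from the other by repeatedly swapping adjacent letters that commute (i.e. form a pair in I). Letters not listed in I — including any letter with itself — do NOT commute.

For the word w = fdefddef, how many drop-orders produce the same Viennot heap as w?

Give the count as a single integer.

drop 0:f onto floor
drop 1:d onto {0:f}
drop 2:e onto {0:f}
drop 3:f onto {1:d, 2:e}
drop 4:d onto {3:f}
drop 5:d onto {4:d}
drop 6:e onto {3:f}
drop 7:f onto {5:d, 6:e}
ground layer = {0:f}
drop-orders for the pieces not yet dropped (sum over which currently-grounded one goes next):
  1 to go: {7} 1
  2 to go: {5,7} 1  {6,7} 1
  3 to go: {4,5,7} 1  {5,6,7} 2
  4 to go: {4,5,6,7} 3
  5 to go: {3,4,5,6,7} 3
  6 to go: {1,3,4,5,6,7} 3  {2,3,4,5,6,7} 3
  if 0:f drops first: 6 orders

6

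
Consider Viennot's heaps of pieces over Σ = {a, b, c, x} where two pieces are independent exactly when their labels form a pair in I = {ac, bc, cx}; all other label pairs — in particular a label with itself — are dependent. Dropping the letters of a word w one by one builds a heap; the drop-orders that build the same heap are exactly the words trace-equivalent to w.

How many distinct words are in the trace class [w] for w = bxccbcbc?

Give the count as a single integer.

70

#0=b has no predecessor
#1=x depends on [0:b]
#2=c has no predecessor
#3=c depends on [2:c]
#4=b depends on [1:x]
#5=c depends on [3:c]
#6=b depends on [4:b]
#7=c depends on [5:c]
sources: [0:b, 2:c]
N(rest) = Σ N(rest − s) over sources s of rest; N(one piece) = 1:
  size 1 → [6]=1  [7]=1
  size 2 → [4,6]=1  [5,7]=1  [6,7]=2
  size 3 → [1,4,6]=1  [3,5,7]=1  [4,6,7]=3  [5,6,7]=3
  size 4 → [0,1,4,6]=1  [1,4,6,7]=4  [2,3,5,7]=1  [3,5,6,7]=4  [4,5,6,7]=6
  size 5 → [0,1,4,6,7]=5  [1,4,5,6,7]=10  [2,3,5,6,7]=5  [3,4,5,6,7]=10
  size 6 → [0,1,4,5,6,7]=15  [1,3,4,5,6,7]=20  [2,3,4,5,6,7]=15
  first=0(b) contributes 35
  first=2(c) contributes 35
|[w]| = 70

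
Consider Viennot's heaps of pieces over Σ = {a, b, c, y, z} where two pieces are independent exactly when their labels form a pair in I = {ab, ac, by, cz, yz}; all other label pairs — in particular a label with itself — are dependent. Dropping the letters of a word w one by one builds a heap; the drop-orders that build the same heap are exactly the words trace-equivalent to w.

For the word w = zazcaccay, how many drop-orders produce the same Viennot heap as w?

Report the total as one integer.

56

#0=z has no predecessor
#1=a depends on [0:z]
#2=z depends on [1:a]
#3=c has no predecessor
#4=a depends on [2:z]
#5=c depends on [3:c]
#6=c depends on [5:c]
#7=a depends on [4:a]
#8=y depends on [6:c, 7:a]
sources: [0:z, 3:c]
N(rest) = Σ N(rest − s) over sources s of rest; N(one piece) = 1:
  size 1 → [8]=1
  size 2 → [6,8]=1  [7,8]=1
  size 3 → [4,7,8]=1  [5,6,8]=1  [6,7,8]=2
  size 4 → [2,4,7,8]=1  [3,5,6,8]=1  [4,6,7,8]=3  [5,6,7,8]=3
  size 5 → [1,2,4,7,8]=1  [2,4,6,7,8]=4  [3,5,6,7,8]=4  [4,5,6,7,8]=6
  size 6 → [0,1,2,4,7,8]=1  [1,2,4,6,7,8]=5  [2,4,5,6,7,8]=10  [3,4,5,6,7,8]=10
  size 7 → [0,1,2,4,6,7,8]=6  [1,2,4,5,6,7,8]=15  [2,3,4,5,6,7,8]=20
  first=0(z) contributes 35
  first=3(c) contributes 21
|[w]| = 56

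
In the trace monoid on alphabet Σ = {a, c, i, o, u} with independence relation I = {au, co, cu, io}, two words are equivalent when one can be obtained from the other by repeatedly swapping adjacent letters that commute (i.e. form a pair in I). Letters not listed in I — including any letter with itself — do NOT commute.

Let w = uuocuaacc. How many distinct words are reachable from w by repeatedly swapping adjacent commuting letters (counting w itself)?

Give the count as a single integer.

21

piece 0:u — minimal
piece 1:u rests on {0:u}
piece 2:o rests on {1:u}
piece 3:c — minimal
piece 4:u rests on {2:o}
piece 5:a rests on {2:o, 3:c}
piece 6:a rests on {5:a}
piece 7:c rests on {6:a}
piece 8:c rests on {7:c}
minimal pieces: {0:u, 3:c}
ways to finish when only these pieces remain (= sum over removing one remaining piece with nothing left below it):
  1 left: {4}→1  {8}→1
  2 left: {4,8}→2  {7,8}→1
  3 left: {4,7,8}→3  {6,7,8}→1
  4 left: {4,6,7,8}→4  {5,6,7,8}→1
  5 left: {3,5,6,7,8}→1  {4,5,6,7,8}→5
  6 left: {2,4,5,6,7,8}→5  {3,4,5,6,7,8}→6
  7 left: {1,2,4,5,6,7,8}→5  {2,3,4,5,6,7,8}→11
  placing 0:u first → 16 extensions
  placing 3:c first → 5 extensions
total linear extensions = 21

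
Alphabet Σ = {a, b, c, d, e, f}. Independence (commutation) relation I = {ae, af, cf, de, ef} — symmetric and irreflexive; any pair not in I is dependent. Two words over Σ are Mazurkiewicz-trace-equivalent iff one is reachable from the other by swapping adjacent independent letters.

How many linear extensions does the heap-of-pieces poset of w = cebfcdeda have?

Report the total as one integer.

drop 0:c onto floor
drop 1:e onto {0:c}
drop 2:b onto {1:e}
drop 3:f onto {2:b}
drop 4:c onto {2:b}
drop 5:d onto {3:f, 4:c}
drop 6:e onto {4:c}
drop 7:d onto {5:d}
drop 8:a onto {7:d}
ground layer = {0:c}
drop-orders for the pieces not yet dropped (sum over which currently-grounded one goes next):
  1 to go: {6} 1  {8} 1
  2 to go: {6,8} 2  {7,8} 1
  3 to go: {5,7,8} 1  {6,7,8} 3
  4 to go: {3,5,7,8} 1  {5,6,7,8} 4
  5 to go: {3,5,6,7,8} 5  {4,5,6,7,8} 4
  6 to go: {3,4,5,6,7,8} 9
  7 to go: {2,3,4,5,6,7,8} 9
  if 0:c drops first: 9 orders

9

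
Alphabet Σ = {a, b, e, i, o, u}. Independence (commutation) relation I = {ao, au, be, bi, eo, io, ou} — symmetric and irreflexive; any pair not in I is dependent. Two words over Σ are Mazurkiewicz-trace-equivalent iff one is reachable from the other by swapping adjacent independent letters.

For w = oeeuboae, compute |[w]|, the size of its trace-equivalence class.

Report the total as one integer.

0(o) covers ∅
1(e) covers ∅
2(e) covers 1:e
3(u) covers 2:e
4(b) covers 0:o, 3:u
5(o) covers 4:b
6(a) covers 4:b
7(e) covers 6:a
floor of heap: 0:o, 1:e
completions by unplaced set U, small U first (add the entries for U minus each lowest piece of U):
  |U|=1: {5}:1  {7}:1
  |U|=2: {5,7}:2  {6,7}:1
  |U|=3: {5,6,7}:3
  |U|=4: {4,5,6,7}:3
  |U|=5: {0,4,5,6,7}:3  {3,4,5,6,7}:3
  |U|=6: {0,3,4,5,6,7}:6  {2,3,4,5,6,7}:3
  start at 0(o): 3
  start at 1(e): 9
sum over floor = 12

12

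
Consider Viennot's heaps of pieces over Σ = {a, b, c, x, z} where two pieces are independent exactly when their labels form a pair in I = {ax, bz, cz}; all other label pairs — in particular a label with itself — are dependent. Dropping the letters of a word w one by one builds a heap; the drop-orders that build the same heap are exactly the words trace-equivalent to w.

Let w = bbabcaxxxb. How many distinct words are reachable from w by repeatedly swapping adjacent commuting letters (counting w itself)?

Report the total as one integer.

#0=b has no predecessor
#1=b depends on [0:b]
#2=a depends on [1:b]
#3=b depends on [2:a]
#4=c depends on [3:b]
#5=a depends on [4:c]
#6=x depends on [4:c]
#7=x depends on [6:x]
#8=x depends on [7:x]
#9=b depends on [5:a, 8:x]
sources: [0:b]
N(rest) = Σ N(rest − s) over sources s of rest; N(one piece) = 1:
  size 1 → [9]=1
  size 2 → [5,9]=1  [8,9]=1
  size 3 → [5,8,9]=2  [7,8,9]=1
  size 4 → [5,7,8,9]=3  [6,7,8,9]=1
  size 5 → [5,6,7,8,9]=4
  size 6 → [4,5,6,7,8,9]=4
  size 7 → [3,4,5,6,7,8,9]=4
  size 8 → [2,3,4,5,6,7,8,9]=4
  first=0(b) contributes 4

4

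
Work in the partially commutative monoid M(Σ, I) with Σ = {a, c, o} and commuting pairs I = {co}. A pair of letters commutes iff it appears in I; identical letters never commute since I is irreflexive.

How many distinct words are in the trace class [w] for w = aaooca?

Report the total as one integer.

#0=a has no predecessor
#1=a depends on [0:a]
#2=o depends on [1:a]
#3=o depends on [2:o]
#4=c depends on [1:a]
#5=a depends on [3:o, 4:c]
sources: [0:a]
N(rest) = Σ N(rest − s) over sources s of rest; N(one piece) = 1:
  size 1 → [5]=1
  size 2 → [3,5]=1  [4,5]=1
  size 3 → [2,3,5]=1  [3,4,5]=2
  size 4 → [2,3,4,5]=3
  first=0(a) contributes 3

3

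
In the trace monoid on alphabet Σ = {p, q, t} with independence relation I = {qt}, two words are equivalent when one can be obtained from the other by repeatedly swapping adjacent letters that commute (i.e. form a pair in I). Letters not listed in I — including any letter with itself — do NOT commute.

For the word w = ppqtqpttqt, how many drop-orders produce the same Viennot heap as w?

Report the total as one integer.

12

#0=p has no predecessor
#1=p depends on [0:p]
#2=q depends on [1:p]
#3=t depends on [1:p]
#4=q depends on [2:q]
#5=p depends on [3:t, 4:q]
#6=t depends on [5:p]
#7=t depends on [6:t]
#8=q depends on [5:p]
#9=t depends on [7:t]
sources: [0:p]
N(rest) = Σ N(rest − s) over sources s of rest; N(one piece) = 1:
  size 1 → [8]=1  [9]=1
  size 2 → [7,9]=1  [8,9]=2
  size 3 → [6,7,9]=1  [7,8,9]=3
  size 4 → [6,7,8,9]=4
  size 5 → [5,6,7,8,9]=4
  size 6 → [3,5,6,7,8,9]=4  [4,5,6,7,8,9]=4
  size 7 → [2,4,5,6,7,8,9]=4  [3,4,5,6,7,8,9]=8
  size 8 → [2,3,4,5,6,7,8,9]=12
  first=0(p) contributes 12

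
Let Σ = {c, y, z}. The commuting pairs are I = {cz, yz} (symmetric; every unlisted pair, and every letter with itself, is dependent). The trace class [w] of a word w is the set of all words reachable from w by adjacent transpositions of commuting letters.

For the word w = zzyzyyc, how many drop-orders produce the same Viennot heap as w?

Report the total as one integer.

drop 0:z onto floor
drop 1:z onto {0:z}
drop 2:y onto floor
drop 3:z onto {1:z}
drop 4:y onto {2:y}
drop 5:y onto {4:y}
drop 6:c onto {5:y}
ground layer = {0:z, 2:y}
drop-orders for the pieces not yet dropped (sum over which currently-grounded one goes next):
  1 to go: {3} 1  {6} 1
  2 to go: {1,3} 1  {3,6} 2  {5,6} 1
  3 to go: {0,1,3} 1  {1,3,6} 3  {3,5,6} 3  {4,5,6} 1
  4 to go: {0,1,3,6} 4  {1,3,5,6} 6  {2,4,5,6} 1  {3,4,5,6} 4
  5 to go: {0,1,3,5,6} 10  {1,3,4,5,6} 10  {2,3,4,5,6} 5
  if 0:z drops first: 15 orders
  if 2:y drops first: 20 orders
heap linearizations: 35

35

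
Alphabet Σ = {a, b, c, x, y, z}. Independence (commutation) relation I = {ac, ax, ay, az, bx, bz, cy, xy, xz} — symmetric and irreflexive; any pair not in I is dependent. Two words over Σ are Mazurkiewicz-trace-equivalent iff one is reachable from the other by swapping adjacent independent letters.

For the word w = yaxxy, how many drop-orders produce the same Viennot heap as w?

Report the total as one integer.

30

piece 0:y — minimal
piece 1:a — minimal
piece 2:x — minimal
piece 3:x rests on {2:x}
piece 4:y rests on {0:y}
minimal pieces: {0:y, 1:a, 2:x}
ways to finish when only these pieces remain (= sum over removing one remaining piece with nothing left below it):
  1 left: {1}→1  {3}→1  {4}→1
  2 left: {0,4}→1  {1,3}→2  {1,4}→2  {2,3}→1  {3,4}→2
  3 left: {0,1,4}→3  {0,3,4}→3  {1,2,3}→3  {1,3,4}→6  {2,3,4}→3
  placing 0:y first → 12 extensions
  placing 1:a first → 6 extensions
  placing 2:x first → 12 extensions
total linear extensions = 30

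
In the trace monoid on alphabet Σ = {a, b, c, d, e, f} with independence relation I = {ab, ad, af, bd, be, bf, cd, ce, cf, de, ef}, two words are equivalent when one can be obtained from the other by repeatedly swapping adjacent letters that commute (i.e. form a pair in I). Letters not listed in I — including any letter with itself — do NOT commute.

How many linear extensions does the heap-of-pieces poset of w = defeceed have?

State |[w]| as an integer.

drop 0:d onto floor
drop 1:e onto floor
drop 2:f onto {0:d}
drop 3:e onto {1:e}
drop 4:c onto floor
drop 5:e onto {3:e}
drop 6:e onto {5:e}
drop 7:d onto {2:f}
ground layer = {0:d, 1:e, 4:c}
drop-orders for the pieces not yet dropped (sum over which currently-grounded one goes next):
  1 to go: {4} 1  {6} 1  {7} 1
  2 to go: {2,7} 1  {4,6} 2  {4,7} 2  {5,6} 1  {6,7} 2
  3 to go: {0,2,7} 1  {2,4,7} 3  {2,6,7} 3  {3,5,6} 1  {4,5,6} 3  {4,6,7} 6  {5,6,7} 3
  4 to go: {0,2,4,7} 4  {0,2,6,7} 4  {1,3,5,6} 1  {2,4,6,7} 12  {2,5,6,7} 6  {3,4,5,6} 4  {3,5,6,7} 4  {4,5,6,7} 12
  5 to go: {0,2,4,6,7} 20  {0,2,5,6,7} 10  {1,3,4,5,6} 5  {1,3,5,6,7} 5  {2,3,5,6,7} 10  {2,4,5,6,7} 30  {3,4,5,6,7} 20
  6 to go: {0,2,3,5,6,7} 20  {0,2,4,5,6,7} 60  {1,2,3,5,6,7} 15  {1,3,4,5,6,7} 30  {2,3,4,5,6,7} 60
  if 0:d drops first: 105 orders
  if 1:e drops first: 140 orders
  if 4:c drops first: 35 orders
heap linearizations: 280

280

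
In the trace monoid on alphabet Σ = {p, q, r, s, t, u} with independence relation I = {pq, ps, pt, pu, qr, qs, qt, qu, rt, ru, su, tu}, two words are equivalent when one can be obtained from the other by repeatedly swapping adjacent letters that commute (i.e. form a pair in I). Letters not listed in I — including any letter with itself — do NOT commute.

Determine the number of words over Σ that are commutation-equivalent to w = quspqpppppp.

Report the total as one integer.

3960

0(q) covers ∅
1(u) covers ∅
2(s) covers ∅
3(p) covers ∅
4(q) covers 0:q
5(p) covers 3:p
6(p) covers 5:p
7(p) covers 6:p
8(p) covers 7:p
9(p) covers 8:p
10(p) covers 9:p
floor of heap: 0:q, 1:u, 2:s, 3:p
completions by unplaced set U, small U first (add the entries for U minus each lowest piece of U):
  |U|=1: {1}:1  {2}:1  {4}:1  {10}:1
  |U|=2: {0,4}:1  {1,2}:2  {1,4}:2  {1,10}:2  {2,4}:2  {2,10}:2  {4,10}:2  {9,10}:1
  |U|=3: {0,1,4}:3  {0,2,4}:3  {0,4,10}:3  {1,2,4}:6  {1,2,10}:6  {1,4,10}:6  {1,9,10}:3  {2,4,10}:6  {2,9,10}:3  {4,9,10}:3  {8,9,10}:1
  |U|=4: {0,1,2,4}:12  {0,1,4,10}:12  {0,2,4,10}:12  {0,4,9,10}:6  {1,2,4,10}:24  {1,2,9,10}:12  {1,4,9,10}:12  {1,8,9,10}:4  {2,4,9,10}:12  {2,8,9,10}:4  {4,8,9,10}:4  {7,8,9,10}:1
  |U|=5: {0,1,2,4,10}:60  {0,1,4,9,10}:30  {0,2,4,9,10}:30  {0,4,8,9,10}:10  {1,2,4,9,10}:60  {1,2,8,9,10}:20  {1,4,8,9,10}:20  {1,7,8,9,10}:5  {2,4,8,9,10}:20  {2,7,8,9,10}:5  {4,7,8,9,10}:5  {6,7,8,9,10}:1
  |U|=6: {0,1,2,4,9,10}:180  {0,1,4,8,9,10}:60  {0,2,4,8,9,10}:60  {0,4,7,8,9,10}:15  {1,2,4,8,9,10}:120  {1,2,7,8,9,10}:30  {1,4,7,8,9,10}:30  {1,6,7,8,9,10}:6  {2,4,7,8,9,10}:30  {2,6,7,8,9,10}:6  {4,6,7,8,9,10}:6  {5,6,7,8,9,10}:1
  |U|=7: {0,1,2,4,8,9,10}:420  {0,1,4,7,8,9,10}:105  {0,2,4,7,8,9,10}:105  {0,4,6,7,8,9,10}:21  {1,2,4,7,8,9,10}:210  {1,2,6,7,8,9,10}:42  {1,4,6,7,8,9,10}:42  {1,5,6,7,8,9,10}:7  {2,4,6,7,8,9,10}:42  {2,5,6,7,8,9,10}:7  {3,5,6,7,8,9,10}:1  {4,5,6,7,8,9,10}:7
  |U|=8: {0,1,2,4,7,8,9,10}:840  {0,1,4,6,7,8,9,10}:168  {0,2,4,6,7,8,9,10}:168  {0,4,5,6,7,8,9,10}:28  {1,2,4,6,7,8,9,10}:336  {1,2,5,6,7,8,9,10}:56  {1,3,5,6,7,8,9,10}:8  {1,4,5,6,7,8,9,10}:56  {2,3,5,6,7,8,9,10}:8  {2,4,5,6,7,8,9,10}:56  {3,4,5,6,7,8,9,10}:8
  |U|=9: {0,1,2,4,6,7,8,9,10}:1512  {0,1,4,5,6,7,8,9,10}:252  {0,2,4,5,6,7,8,9,10}:252  {0,3,4,5,6,7,8,9,10}:36  {1,2,3,5,6,7,8,9,10}:72  {1,2,4,5,6,7,8,9,10}:504  {1,3,4,5,6,7,8,9,10}:72  {2,3,4,5,6,7,8,9,10}:72
  start at 0(q): 720
  start at 1(u): 360
  start at 2(s): 360
  start at 3(p): 2520
sum over floor = 3960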